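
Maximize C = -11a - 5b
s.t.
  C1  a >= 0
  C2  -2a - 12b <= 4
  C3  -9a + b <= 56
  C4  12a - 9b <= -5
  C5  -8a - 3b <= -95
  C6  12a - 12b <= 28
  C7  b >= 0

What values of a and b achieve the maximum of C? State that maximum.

Feasible corners and C = -11a - 5b:
  (0, 56) → C = -280
  (0, 95/3) → C = -475/3
  (70/9, 295/27) → C = -3785/27
The feasible region is unbounded (it extends along (3, 4), (1, 9)), but C strictly decreases along every unbounded feasible direction, so there is no improving ray and the maximum is attained at a vertex.

At the optimal vertex, 12a - 9b = -5 and -8a - 3b = -95.
Solving simultaneously gives a = 70/9, b = 295/27.

a = 70/9, b = 295/27, maximum C = -3785/27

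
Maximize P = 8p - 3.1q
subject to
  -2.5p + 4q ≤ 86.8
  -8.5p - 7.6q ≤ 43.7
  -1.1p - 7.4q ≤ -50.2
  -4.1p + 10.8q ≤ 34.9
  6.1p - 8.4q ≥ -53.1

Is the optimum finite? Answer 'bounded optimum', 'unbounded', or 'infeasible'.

From the feasible point (14195/2111, 24421/4222), moving in the direction (7.4, -1.1) keeps every constraint satisfied while P increases without bound.

unbounded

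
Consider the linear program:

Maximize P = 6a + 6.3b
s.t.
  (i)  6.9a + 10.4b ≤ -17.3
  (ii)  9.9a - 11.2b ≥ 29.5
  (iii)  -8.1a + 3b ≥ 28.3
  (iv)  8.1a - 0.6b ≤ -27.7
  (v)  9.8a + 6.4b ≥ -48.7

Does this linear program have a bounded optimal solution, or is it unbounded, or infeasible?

infeasible

The boundaries 6.9a + 10.4b = -17.3 and 8.1a - 0.6b = -27.7 meet at (-14923/4419, 850/1473), but that point violates 9.9a - 11.2b ≥ 29.5. Every candidate vertex is excluded by some other constraint, so the feasible region is empty.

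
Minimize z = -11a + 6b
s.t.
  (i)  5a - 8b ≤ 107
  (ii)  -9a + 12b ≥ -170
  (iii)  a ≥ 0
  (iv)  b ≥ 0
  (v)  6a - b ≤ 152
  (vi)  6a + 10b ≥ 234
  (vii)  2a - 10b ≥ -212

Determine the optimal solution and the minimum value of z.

a = 877/33, b = 82/11, minimum z = -8171/33

Vertices and z = -11a + 6b:
  (877/33, 82/11) → z = -8171/33
  (866/29, 788/29) → z = -4798/29
  (11/4, 87/4) → z = 401/4

At the optimal vertex, 6a - b = 152 and 6a + 10b = 234.
Solving simultaneously gives a = 877/33, b = 82/11.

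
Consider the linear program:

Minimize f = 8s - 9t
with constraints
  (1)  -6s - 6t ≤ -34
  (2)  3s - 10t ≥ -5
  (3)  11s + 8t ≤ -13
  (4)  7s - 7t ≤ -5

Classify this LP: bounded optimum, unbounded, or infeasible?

infeasible

The boundaries -6s - 6t = -34 and 11s + 8t = -13 meet at (-175/9, 226/9), but that point violates 3s - 10t ≥ -5. Every candidate vertex is excluded by some other constraint, so the feasible region is empty.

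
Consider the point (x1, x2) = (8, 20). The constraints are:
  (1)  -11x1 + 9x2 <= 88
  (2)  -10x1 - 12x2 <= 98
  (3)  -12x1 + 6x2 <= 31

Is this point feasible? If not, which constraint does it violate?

not feasible — violates (1)

Constraint (1): -11x1 + 9x2 = 92, which is not ≤ 88. All other constraints are satisfied.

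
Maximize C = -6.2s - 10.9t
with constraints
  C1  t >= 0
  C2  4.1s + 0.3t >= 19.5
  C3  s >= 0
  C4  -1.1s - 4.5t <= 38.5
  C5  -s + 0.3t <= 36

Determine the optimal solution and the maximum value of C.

s = 195/41, t = 0, maximum C = -1209/41

Corner points and C = -6.2s - 10.9t:
  (195/41, 0) → C = -1209/41
  (0, 65) → C = -1417/2
  (0, 120) → C = -1308
The feasible region is unbounded (it extends along (1, 0), (3, 10)), but C strictly decreases along every unbounded feasible direction, so there is no improving ray and the maximum is attained at a vertex.

The binding constraints are t = 0 and 4.1s + 0.3t = 19.5.
Solving simultaneously gives s = 195/41, t = 0.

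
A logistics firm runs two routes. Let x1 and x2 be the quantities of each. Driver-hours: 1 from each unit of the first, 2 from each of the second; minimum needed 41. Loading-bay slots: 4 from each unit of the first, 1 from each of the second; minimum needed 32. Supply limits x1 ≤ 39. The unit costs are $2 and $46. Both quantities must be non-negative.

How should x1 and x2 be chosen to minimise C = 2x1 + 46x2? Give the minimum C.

x1 = 39, x2 = 1, minimum C = 124

Vertices and C = 2x1 + 46x2:
  (0, 32) → C = 1472
  (23/7, 132/7) → C = 874
  (39, 1) → C = 124
The feasible region is unbounded (it extends along (0, 1)), but C strictly increases along every unbounded feasible direction, so there is no improving ray and the minimum is attained at a vertex.

At the optimal vertex, x1 + 2x2 = 41 and x1 = 39.
Solving simultaneously gives x1 = 39, x2 = 1.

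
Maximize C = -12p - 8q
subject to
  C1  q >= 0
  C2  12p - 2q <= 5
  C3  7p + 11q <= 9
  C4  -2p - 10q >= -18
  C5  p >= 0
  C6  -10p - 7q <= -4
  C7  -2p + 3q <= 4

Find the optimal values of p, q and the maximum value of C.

p = 0, q = 4/7, maximum C = -32/7

Corner points and C = -12p - 8q:
  (5/12, 0) → C = -5
  (2/5, 0) → C = -24/5
  (1/2, 1/2) → C = -10
  (0, 9/11) → C = -72/11
  (0, 4/7) → C = -32/7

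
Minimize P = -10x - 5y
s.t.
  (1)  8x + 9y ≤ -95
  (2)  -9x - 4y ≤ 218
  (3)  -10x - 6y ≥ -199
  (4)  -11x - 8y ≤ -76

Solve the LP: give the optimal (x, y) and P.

x = 568/7, y = -1429/14, minimum P = -4215/14

Extreme points and P = -10x - 5y:
  (787/14, -1271/21) → P = -5450/21
  (1444/35, -1653/35) → P = -1235/7
  (568/7, -1429/14) → P = -4215/14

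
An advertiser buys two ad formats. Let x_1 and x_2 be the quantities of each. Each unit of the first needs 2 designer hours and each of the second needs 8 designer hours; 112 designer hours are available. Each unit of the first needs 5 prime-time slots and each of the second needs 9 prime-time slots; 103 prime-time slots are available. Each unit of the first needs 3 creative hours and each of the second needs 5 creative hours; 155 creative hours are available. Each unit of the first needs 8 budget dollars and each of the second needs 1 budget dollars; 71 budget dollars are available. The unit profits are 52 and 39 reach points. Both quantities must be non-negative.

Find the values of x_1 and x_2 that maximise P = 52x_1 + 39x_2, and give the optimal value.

Extreme points and P = 52x_1 + 39x_2:
  (0, 0) → P = 0
  (0, 103/9) → P = 1339/3
  (71/8, 0) → P = 923/2
  (8, 7) → P = 689

The binding constraints are 5x_1 + 9x_2 = 103 and 8x_1 + x_2 = 71.
Solving simultaneously gives x_1 = 8, x_2 = 7.

x_1 = 8, x_2 = 7, maximum P = 689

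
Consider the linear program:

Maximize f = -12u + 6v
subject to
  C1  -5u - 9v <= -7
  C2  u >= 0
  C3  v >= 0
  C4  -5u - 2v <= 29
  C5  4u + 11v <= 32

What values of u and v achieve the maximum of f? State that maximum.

u = 0, v = 32/11, maximum f = 192/11

Vertices and f = -12u + 6v:
  (0, 7/9) → f = 14/3
  (7/5, 0) → f = -84/5
  (0, 32/11) → f = 192/11
  (8, 0) → f = -96

At the optimal vertex, u = 0 and 4u + 11v = 32.
Solving simultaneously gives u = 0, v = 32/11.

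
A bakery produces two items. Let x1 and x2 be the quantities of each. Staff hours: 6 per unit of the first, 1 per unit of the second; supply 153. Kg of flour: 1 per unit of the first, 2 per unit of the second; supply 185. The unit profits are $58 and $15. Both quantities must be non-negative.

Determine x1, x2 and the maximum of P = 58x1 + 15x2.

x1 = 11, x2 = 87, maximum P = 1943

Feasible corners and P = 58x1 + 15x2:
  (0, 0) → P = 0
  (0, 185/2) → P = 2775/2
  (51/2, 0) → P = 1479
  (11, 87) → P = 1943

At the optimal vertex, 6x1 + x2 = 153 and x1 + 2x2 = 185.
Solving simultaneously gives x1 = 11, x2 = 87.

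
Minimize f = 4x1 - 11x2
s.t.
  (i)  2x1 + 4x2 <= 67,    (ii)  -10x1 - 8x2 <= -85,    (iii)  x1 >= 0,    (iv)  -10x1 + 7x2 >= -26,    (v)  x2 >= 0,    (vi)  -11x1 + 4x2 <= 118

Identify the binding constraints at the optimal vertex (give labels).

Corner points and f = 4x1 - 11x2:
  (0, 67/4) → f = -737/4
  (191/18, 103/9) → f = -751/9
  (0, 85/8) → f = -935/8
  (803/150, 59/15) → f = -1639/75

The minimum is at (0, 67/4). Substituting into each constraint, equality holds for (i) and (iii); the remaining constraints have slack.

(i) and (iii)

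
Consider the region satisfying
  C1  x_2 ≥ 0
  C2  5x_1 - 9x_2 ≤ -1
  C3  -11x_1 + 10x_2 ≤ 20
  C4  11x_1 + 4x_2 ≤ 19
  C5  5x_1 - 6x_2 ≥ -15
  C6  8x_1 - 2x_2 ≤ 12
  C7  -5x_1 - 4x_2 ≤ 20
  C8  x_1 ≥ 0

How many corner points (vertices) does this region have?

4

The feasible vertices (each the meet of two boundaries and inside every other half-plane) are:
  (167/119, 106/119)
  (0, 1/9)
  (5/7, 39/14)
  (0, 2)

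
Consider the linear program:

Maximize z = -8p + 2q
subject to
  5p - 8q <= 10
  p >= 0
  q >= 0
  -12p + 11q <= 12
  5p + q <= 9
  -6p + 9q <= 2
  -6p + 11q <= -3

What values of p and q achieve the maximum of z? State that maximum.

Extreme points and z = -8p + 2q:
  (9/5, 0) → z = -72/5
  (1/2, 0) → z = -4
  (102/61, 39/61) → z = -738/61

p = 1/2, q = 0, maximum z = -4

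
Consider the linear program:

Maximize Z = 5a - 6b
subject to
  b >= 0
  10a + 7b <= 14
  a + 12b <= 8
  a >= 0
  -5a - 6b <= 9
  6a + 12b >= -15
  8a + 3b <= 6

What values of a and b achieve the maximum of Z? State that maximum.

a = 3/4, b = 0, maximum Z = 15/4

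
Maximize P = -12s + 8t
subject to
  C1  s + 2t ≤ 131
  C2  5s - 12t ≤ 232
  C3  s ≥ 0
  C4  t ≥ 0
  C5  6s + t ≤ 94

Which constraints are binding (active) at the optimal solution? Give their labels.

C1 and C3

Extreme points and P = -12s + 8t:
  (0, 131/2) → P = 524
  (57/11, 692/11) → P = 4852/11
  (0, 0) → P = 0
  (47/3, 0) → P = -188

The maximum is at (0, 131/2). Substituting into each constraint, equality holds for C1 and C3; the remaining constraints have slack.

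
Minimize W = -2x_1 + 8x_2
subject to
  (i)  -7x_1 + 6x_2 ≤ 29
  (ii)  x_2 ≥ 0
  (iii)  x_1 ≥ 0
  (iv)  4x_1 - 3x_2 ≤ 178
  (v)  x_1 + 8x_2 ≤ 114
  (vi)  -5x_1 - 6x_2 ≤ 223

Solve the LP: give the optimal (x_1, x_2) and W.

Extreme points and W = -2x_1 + 8x_2:
  (0, 29/6) → W = 116/3
  (226/31, 827/62) → W = 2856/31
  (0, 0) → W = 0
  (89/2, 0) → W = -89
  (1766/35, 278/35) → W = -1308/35

The binding constraints are x_2 = 0 and 4x_1 - 3x_2 = 178.
Solving simultaneously gives x_1 = 89/2, x_2 = 0.

x_1 = 89/2, x_2 = 0, minimum W = -89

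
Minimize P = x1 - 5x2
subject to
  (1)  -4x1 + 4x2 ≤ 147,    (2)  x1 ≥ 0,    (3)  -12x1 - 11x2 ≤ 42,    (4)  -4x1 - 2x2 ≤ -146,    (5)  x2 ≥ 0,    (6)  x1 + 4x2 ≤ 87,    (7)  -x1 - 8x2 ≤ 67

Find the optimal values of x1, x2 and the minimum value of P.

x1 = 205/7, x2 = 101/7, minimum P = -300/7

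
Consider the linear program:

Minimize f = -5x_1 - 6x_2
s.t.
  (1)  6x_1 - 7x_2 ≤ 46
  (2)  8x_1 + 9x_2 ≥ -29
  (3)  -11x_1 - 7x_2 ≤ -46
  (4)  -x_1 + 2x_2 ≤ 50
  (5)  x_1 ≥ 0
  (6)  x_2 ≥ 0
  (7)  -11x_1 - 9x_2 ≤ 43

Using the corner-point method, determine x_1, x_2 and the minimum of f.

Vertices and f = -5x_1 - 6x_2:
  (442/5, 346/5) → f = -4286/5
  (23/3, 0) → f = -115/3
  (0, 46/7) → f = -276/7
  (46/11, 0) → f = -230/11
  (0, 25) → f = -150

At the optimal vertex, 6x_1 - 7x_2 = 46 and -x_1 + 2x_2 = 50.
Solving simultaneously gives x_1 = 442/5, x_2 = 346/5.

x_1 = 442/5, x_2 = 346/5, minimum f = -4286/5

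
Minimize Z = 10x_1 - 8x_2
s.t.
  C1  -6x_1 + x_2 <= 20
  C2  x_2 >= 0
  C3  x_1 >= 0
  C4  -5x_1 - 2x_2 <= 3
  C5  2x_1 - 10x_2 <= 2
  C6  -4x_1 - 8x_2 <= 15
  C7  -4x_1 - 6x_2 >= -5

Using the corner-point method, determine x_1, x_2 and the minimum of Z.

Extreme points and Z = 10x_1 - 8x_2:
  (0, 0) → Z = 0
  (1, 0) → Z = 10
  (0, 5/6) → Z = -20/3
  (31/26, 1/26) → Z = 151/13

The binding constraints are x_1 = 0 and -4x_1 - 6x_2 = -5.
Solving simultaneously gives x_1 = 0, x_2 = 5/6.

x_1 = 0, x_2 = 5/6, minimum Z = -20/3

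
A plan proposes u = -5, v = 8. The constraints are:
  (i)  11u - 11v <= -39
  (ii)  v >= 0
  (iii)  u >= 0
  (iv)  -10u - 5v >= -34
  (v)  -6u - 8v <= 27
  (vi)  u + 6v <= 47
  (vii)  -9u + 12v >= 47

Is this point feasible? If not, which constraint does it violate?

Constraint (iii): u = -5, which is not ≥ 0. All other constraints are satisfied.

not feasible — violates (iii)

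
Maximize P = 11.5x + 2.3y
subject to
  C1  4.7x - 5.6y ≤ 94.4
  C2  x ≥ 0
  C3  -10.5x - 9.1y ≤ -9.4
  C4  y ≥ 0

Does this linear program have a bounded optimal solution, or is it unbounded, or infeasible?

From the feasible point (944/47, 0), moving in the direction (0, 1) keeps every constraint satisfied while P increases without bound.

unbounded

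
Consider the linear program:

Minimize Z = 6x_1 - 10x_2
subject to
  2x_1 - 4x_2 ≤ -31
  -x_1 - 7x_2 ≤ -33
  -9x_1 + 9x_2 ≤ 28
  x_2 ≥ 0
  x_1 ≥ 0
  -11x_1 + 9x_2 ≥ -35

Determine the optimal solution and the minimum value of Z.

x_1 = 63/2, x_2 = 623/18, minimum Z = -1414/9

At the optimal vertex, -9x_1 + 9x_2 = 28 and -11x_1 + 9x_2 = -35.
Solving simultaneously gives x_1 = 63/2, x_2 = 623/18.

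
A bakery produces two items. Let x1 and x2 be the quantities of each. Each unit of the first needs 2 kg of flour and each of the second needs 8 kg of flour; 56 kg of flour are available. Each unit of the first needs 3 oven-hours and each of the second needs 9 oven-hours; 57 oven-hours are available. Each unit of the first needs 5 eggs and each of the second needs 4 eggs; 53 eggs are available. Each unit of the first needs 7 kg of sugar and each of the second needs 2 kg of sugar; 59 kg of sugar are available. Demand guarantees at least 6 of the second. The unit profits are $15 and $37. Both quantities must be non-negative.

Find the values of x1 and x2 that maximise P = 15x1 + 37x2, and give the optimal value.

x1 = 1, x2 = 6, maximum P = 237

Corner points and P = 15x1 + 37x2:
  (0, 19/3) → P = 703/3
  (0, 6) → P = 222
  (1, 6) → P = 237

At the optimal vertex, 3x1 + 9x2 = 57 and x2 = 6.
Solving simultaneously gives x1 = 1, x2 = 6.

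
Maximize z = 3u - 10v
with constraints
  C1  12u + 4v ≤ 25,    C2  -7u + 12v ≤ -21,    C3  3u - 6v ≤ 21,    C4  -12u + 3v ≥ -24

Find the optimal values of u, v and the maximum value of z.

u = -21, v = -14, maximum z = 77

Vertices and z = 3u - 10v:
  (-21, -14) → z = 77
  (75/41, -28/41) → z = 505/41
  (9/7, -20/7) → z = 227/7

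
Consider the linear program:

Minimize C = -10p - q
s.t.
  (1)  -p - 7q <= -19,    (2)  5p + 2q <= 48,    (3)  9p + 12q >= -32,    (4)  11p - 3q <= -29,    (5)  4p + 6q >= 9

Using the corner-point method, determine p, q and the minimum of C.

p = 86/37, q = 673/37, minimum C = -1533/37

Feasible corners and C = -10p - q:
  (-73/40, 119/40) → C = 611/40
  (-51/22, 67/22) → C = 443/22
  (86/37, 673/37) → C = -1533/37
  (-50, 209/6) → C = 2791/6
The feasible region is unbounded (it extends along (-4, 3), (-2, 5)), but C strictly increases along every unbounded feasible direction, so there is no improving ray and the minimum is attained at a vertex.

At the optimal vertex, 5p + 2q = 48 and 11p - 3q = -29.
Solving simultaneously gives p = 86/37, q = 673/37.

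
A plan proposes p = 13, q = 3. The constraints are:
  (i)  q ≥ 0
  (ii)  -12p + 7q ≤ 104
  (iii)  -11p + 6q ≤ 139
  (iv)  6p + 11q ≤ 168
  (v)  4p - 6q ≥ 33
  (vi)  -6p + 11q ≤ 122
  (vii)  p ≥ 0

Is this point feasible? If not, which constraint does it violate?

feasible

(i): 3 ≥ 0 ✓
(ii): -135 ≤ 104 ✓
(iii): -125 ≤ 139 ✓
(iv): 111 ≤ 168 ✓
(v): 34 ≥ 33 ✓
(vi): -45 ≤ 122 ✓
(vii): 13 ≥ 0 ✓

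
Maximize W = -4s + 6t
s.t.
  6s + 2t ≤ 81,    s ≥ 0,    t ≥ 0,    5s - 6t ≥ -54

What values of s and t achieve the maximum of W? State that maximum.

Feasible corners and W = -4s + 6t:
  (27/2, 0) → W = -54
  (189/23, 729/46) → W = 1431/23
  (0, 0) → W = 0
  (0, 9) → W = 54

The binding constraints are 6s + 2t = 81 and 5s - 6t = -54.
Solving simultaneously gives s = 189/23, t = 729/46.

s = 189/23, t = 729/46, maximum W = 1431/23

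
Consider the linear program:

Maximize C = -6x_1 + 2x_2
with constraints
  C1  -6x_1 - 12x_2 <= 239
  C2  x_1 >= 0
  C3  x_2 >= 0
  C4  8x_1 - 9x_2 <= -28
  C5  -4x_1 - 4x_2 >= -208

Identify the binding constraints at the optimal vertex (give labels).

C2 and C5

Corner points and C = -6x_1 + 2x_2:
  (0, 28/9) → C = 56/9
  (0, 52) → C = 104
  (440/17, 444/17) → C = -1752/17

The maximum is at (0, 52). Substituting into each constraint, equality holds for C2 and C5; the remaining constraints have slack.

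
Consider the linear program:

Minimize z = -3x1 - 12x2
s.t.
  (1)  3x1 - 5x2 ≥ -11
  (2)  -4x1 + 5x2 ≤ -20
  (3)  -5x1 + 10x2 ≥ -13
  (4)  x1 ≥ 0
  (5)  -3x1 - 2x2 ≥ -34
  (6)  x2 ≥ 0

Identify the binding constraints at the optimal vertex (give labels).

Feasible corners and z = -3x1 - 12x2:
  (9, 16/5) → z = -327/5
  (210/23, 76/23) → z = -1542/23
  (183/20, 131/40) → z = -267/4

The minimum is at (210/23, 76/23). Substituting into each constraint, equality holds for (2) and (5); the remaining constraints have slack.

(2) and (5)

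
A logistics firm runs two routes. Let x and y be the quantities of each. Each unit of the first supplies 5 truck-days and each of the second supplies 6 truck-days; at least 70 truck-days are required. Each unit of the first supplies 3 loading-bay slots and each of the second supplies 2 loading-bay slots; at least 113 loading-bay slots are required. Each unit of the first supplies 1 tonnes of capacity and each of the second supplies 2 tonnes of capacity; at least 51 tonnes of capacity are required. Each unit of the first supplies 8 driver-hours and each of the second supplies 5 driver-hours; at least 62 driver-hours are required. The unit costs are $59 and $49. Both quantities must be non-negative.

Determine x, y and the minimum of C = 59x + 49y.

x = 31, y = 10, minimum C = 2319

Extreme points and C = 59x + 49y:
  (0, 113/2) → C = 5537/2
  (51, 0) → C = 3009
  (31, 10) → C = 2319
The feasible region is unbounded (it extends along (0, 1), (1, 0)), but C strictly increases along every unbounded feasible direction, so there is no improving ray and the minimum is attained at a vertex.

The optimum lies where 3x + 2y = 113 and x + 2y = 51.
Solving simultaneously gives x = 31, y = 10.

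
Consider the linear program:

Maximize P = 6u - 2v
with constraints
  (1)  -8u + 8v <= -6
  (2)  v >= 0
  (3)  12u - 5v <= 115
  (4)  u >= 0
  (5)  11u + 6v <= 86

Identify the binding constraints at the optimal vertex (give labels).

(2) and (5)

Vertices and P = 6u - 2v:
  (3/4, 0) → P = 9/2
  (181/34, 311/68) → P = 775/34
  (86/11, 0) → P = 516/11

The maximum is at (86/11, 0). Substituting into each constraint, equality holds for (2) and (5); the remaining constraints have slack.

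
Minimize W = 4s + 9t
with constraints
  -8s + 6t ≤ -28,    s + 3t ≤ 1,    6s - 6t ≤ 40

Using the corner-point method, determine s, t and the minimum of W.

Corner points and W = 4s + 9t:
  (3, -2/3) → W = 6
  (-6, -38/3) → W = -138
  (21/4, -17/12) → W = 33/4

s = -6, t = -38/3, minimum W = -138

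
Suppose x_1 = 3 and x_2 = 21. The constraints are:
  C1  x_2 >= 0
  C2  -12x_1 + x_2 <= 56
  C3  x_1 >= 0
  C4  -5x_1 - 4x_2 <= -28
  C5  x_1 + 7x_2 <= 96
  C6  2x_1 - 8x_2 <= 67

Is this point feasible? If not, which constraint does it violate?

not feasible — violates C5

Constraint C5: x_1 + 7x_2 = 150, which is not ≤ 96. All other constraints are satisfied.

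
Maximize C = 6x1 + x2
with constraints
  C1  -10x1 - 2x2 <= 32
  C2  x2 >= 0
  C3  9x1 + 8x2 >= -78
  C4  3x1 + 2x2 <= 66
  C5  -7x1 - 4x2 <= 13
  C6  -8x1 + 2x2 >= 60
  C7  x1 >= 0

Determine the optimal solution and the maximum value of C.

Vertices and C = 6x1 + x2:
  (6/11, 354/11) → C = 390/11
  (0, 33) → C = 33
  (0, 30) → C = 30

At the optimal vertex, 3x1 + 2x2 = 66 and -8x1 + 2x2 = 60.
Solving simultaneously gives x1 = 6/11, x2 = 354/11.

x1 = 6/11, x2 = 354/11, maximum C = 390/11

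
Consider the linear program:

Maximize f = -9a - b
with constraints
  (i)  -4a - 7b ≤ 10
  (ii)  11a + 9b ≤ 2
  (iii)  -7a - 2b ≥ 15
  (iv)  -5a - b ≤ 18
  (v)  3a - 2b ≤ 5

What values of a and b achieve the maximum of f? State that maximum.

The optimum lies where 11a + 9b = 2 and -5a - b = 18.
Solving simultaneously gives a = -82/17, b = 104/17.

a = -82/17, b = 104/17, maximum f = 634/17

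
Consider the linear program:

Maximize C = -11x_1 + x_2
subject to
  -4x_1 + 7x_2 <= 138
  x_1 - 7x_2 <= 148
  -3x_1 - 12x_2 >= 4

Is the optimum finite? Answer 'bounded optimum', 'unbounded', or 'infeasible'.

bounded optimum

Feasible corners and C = -11x_1 + x_2:
  (-286/3, -730/21) → C = 21292/21
  (-1684/69, 398/69) → C = 18922/69
  (1748/33, -448/33) → C = -19676/33
The feasible region has finitely many vertices and no improving ray; the maximum is 21292/21 at (-286/3, -730/21).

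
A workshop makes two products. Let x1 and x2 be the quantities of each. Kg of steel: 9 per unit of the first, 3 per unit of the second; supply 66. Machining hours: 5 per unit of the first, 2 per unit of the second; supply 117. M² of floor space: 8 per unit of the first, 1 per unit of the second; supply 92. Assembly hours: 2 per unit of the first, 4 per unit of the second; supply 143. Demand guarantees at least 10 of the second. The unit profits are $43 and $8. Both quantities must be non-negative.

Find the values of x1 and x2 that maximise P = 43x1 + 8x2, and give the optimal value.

x1 = 4, x2 = 10, maximum P = 252

Corner points and P = 43x1 + 8x2:
  (0, 22) → P = 176
  (0, 10) → P = 80
  (4, 10) → P = 252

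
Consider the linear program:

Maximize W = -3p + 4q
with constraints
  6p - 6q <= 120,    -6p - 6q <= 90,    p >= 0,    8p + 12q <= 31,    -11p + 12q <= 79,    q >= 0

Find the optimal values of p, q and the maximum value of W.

p = 0, q = 31/12, maximum W = 31/3

Corner points and W = -3p + 4q:
  (0, 31/12) → W = 31/3
  (0, 0) → W = 0
  (31/8, 0) → W = -93/8

The optimum lies where p = 0 and 8p + 12q = 31.
Solving simultaneously gives p = 0, q = 31/12.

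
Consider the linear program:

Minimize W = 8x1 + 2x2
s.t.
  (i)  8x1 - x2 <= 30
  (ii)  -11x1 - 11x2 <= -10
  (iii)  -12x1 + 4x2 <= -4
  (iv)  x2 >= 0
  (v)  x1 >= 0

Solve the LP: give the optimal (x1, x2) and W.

Corner points and W = 8x1 + 2x2:
  (29/5, 82/5) → W = 396/5
  (15/4, 0) → W = 30
  (21/44, 19/44) → W = 103/22
  (10/11, 0) → W = 80/11

x1 = 21/44, x2 = 19/44, minimum W = 103/22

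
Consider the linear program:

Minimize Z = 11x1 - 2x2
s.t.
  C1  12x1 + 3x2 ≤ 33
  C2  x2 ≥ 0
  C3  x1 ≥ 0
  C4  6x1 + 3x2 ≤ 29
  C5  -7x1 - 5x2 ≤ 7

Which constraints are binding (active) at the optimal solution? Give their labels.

C3 and C4

Feasible corners and Z = 11x1 - 2x2:
  (11/4, 0) → Z = 121/4
  (2/3, 25/3) → Z = -28/3
  (0, 0) → Z = 0
  (0, 29/3) → Z = -58/3

The minimum is at (0, 29/3). Substituting into each constraint, equality holds for C3 and C4; the remaining constraints have slack.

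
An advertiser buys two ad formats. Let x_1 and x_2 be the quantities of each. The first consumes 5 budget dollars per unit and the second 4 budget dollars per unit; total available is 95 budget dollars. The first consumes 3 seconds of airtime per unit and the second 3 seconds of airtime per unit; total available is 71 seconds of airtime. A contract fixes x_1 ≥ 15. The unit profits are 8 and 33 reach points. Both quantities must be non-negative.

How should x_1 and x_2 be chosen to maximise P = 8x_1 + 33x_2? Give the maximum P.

x_1 = 15, x_2 = 5, maximum P = 285

Corner points and P = 8x_1 + 33x_2:
  (19, 0) → P = 152
  (15, 0) → P = 120
  (15, 5) → P = 285

The binding constraints are 5x_1 + 4x_2 = 95 and x_1 = 15.
Solving simultaneously gives x_1 = 15, x_2 = 5.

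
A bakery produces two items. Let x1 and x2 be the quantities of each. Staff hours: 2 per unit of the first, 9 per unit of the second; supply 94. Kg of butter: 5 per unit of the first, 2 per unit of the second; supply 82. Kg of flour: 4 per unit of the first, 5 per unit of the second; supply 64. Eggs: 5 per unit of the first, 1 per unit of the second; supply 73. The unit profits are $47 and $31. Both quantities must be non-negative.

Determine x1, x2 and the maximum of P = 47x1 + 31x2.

Corner points and P = 47x1 + 31x2:
  (0, 0) → P = 0
  (0, 94/9) → P = 2914/9
  (73/5, 0) → P = 3431/5
  (53/13, 124/13) → P = 6335/13
  (43/3, 4/3) → P = 715

x1 = 43/3, x2 = 4/3, maximum P = 715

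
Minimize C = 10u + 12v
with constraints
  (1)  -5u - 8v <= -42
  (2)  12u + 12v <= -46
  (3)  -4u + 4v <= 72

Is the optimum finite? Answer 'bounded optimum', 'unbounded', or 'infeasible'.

The boundaries -5u - 8v = -42 and 12u + 12v = -46 meet at (-218/9, 367/18), but that point violates -4u + 4v ≤ 72. Every candidate vertex is excluded by some other constraint, so the feasible region is empty.

infeasible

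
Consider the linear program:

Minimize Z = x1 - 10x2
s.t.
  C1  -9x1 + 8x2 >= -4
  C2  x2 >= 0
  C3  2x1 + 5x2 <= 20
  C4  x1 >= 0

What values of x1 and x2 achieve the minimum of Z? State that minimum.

x1 = 0, x2 = 4, minimum Z = -40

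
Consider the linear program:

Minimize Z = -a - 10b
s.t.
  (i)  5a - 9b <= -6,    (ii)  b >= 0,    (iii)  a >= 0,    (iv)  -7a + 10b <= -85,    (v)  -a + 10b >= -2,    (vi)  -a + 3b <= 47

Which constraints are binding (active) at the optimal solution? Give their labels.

(i) and (vi)

Corner points and Z = -a - 10b:
  (825/13, 467/13) → Z = -5495/13
  (135/2, 229/6) → Z = -2695/6
  (725/11, 414/11) → Z = -4865/11

The minimum is at (135/2, 229/6). Substituting into each constraint, equality holds for (i) and (vi); the remaining constraints have slack.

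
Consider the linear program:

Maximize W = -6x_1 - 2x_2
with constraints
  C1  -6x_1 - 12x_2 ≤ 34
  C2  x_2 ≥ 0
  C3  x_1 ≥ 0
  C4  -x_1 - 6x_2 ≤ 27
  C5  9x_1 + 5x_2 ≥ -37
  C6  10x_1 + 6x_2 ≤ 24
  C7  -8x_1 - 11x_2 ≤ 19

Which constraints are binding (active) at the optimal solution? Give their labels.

C2 and C3

Extreme points and W = -6x_1 - 2x_2:
  (0, 0) → W = 0
  (12/5, 0) → W = -72/5
  (0, 4) → W = -8

The maximum is at (0, 0). Substituting into each constraint, equality holds for C2 and C3; the remaining constraints have slack.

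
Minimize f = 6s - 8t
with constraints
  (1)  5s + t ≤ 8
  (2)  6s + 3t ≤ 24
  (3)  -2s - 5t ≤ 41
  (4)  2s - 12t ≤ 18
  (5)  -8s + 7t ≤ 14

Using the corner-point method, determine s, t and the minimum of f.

The binding constraints are 5s + t = 8 and -8s + 7t = 14.
Solving simultaneously gives s = 42/43, t = 134/43.

s = 42/43, t = 134/43, minimum f = -820/43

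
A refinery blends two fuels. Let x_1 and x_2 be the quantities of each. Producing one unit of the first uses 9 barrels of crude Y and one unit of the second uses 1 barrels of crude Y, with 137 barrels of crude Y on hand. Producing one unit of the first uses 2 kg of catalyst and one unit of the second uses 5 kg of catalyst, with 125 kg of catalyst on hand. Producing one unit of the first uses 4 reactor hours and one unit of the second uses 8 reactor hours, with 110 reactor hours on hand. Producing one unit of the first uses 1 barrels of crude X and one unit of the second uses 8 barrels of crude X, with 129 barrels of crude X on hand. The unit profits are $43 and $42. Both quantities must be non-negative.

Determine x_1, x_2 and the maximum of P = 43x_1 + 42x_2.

x_1 = 29/2, x_2 = 13/2, maximum P = 1793/2

The optimum lies where 9x_1 + x_2 = 137 and 4x_1 + 8x_2 = 110.
Solving simultaneously gives x_1 = 29/2, x_2 = 13/2.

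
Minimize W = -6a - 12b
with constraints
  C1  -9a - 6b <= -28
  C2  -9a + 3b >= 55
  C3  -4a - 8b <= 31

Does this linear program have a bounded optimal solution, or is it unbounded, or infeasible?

From the feasible point (-82/27, 83/9), moving in the direction (3, 9) keeps every constraint satisfied while W decreases without bound.

unbounded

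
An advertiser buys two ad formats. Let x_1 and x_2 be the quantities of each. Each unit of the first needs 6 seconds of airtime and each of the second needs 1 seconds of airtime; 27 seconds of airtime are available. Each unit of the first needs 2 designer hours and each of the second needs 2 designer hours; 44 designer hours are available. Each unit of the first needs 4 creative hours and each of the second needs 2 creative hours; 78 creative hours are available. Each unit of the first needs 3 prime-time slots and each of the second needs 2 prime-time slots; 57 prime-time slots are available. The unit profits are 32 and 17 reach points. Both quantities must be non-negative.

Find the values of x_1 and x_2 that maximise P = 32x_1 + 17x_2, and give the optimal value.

x_1 = 1, x_2 = 21, maximum P = 389

Feasible corners and P = 32x_1 + 17x_2:
  (0, 0) → P = 0
  (0, 22) → P = 374
  (9/2, 0) → P = 144
  (1, 21) → P = 389

The optimum lies where 6x_1 + x_2 = 27 and 2x_1 + 2x_2 = 44.
Solving simultaneously gives x_1 = 1, x_2 = 21.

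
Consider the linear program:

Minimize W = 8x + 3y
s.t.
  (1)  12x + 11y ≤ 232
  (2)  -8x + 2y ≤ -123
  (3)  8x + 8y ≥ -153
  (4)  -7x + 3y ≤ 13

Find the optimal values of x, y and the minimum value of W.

x = 339/40, y = -138/5, minimum W = -15

Extreme points and W = 8x + 3y:
  (1817/112, 95/28) → W = 3919/28
  (3539/8, -923/2) → W = 4309/2
  (339/40, -138/5) → W = -15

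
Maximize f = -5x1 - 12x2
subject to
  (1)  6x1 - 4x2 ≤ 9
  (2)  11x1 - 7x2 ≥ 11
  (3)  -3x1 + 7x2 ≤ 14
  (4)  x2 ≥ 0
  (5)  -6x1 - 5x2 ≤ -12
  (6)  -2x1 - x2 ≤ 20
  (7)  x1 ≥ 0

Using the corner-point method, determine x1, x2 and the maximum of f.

x1 = 31/18, x2 = 1/3, maximum f = -227/18

Vertices and f = -5x1 - 12x2:
  (119/30, 37/10) → f = -1927/30
  (31/18, 1/3) → f = -227/18
  (25/8, 187/56) → f = -3119/56
  (139/97, 66/97) → f = -1487/97

The binding constraints are 6x1 - 4x2 = 9 and -6x1 - 5x2 = -12.
Solving simultaneously gives x1 = 31/18, x2 = 1/3.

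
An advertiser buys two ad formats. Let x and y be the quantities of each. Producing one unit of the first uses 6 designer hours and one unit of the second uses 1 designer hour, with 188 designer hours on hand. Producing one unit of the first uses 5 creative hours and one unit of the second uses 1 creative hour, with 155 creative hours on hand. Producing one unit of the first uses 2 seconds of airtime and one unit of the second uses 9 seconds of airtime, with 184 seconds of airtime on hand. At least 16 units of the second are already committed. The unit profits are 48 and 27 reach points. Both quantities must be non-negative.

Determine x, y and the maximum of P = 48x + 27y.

x = 20, y = 16, maximum P = 1392

Corner points and P = 48x + 27y:
  (0, 184/9) → P = 552
  (0, 16) → P = 432
  (20, 16) → P = 1392

At the optimal vertex, 2x + 9y = 184 and y = 16.
Solving simultaneously gives x = 20, y = 16.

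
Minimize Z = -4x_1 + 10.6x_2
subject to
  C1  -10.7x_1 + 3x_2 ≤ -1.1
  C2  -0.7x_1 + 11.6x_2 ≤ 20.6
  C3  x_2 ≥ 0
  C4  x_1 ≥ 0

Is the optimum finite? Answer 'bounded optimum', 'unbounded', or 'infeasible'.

unbounded

From the feasible point (3728/6101, 22119/12202), moving in the direction (11.6, 0.7) keeps every constraint satisfied while Z decreases without bound.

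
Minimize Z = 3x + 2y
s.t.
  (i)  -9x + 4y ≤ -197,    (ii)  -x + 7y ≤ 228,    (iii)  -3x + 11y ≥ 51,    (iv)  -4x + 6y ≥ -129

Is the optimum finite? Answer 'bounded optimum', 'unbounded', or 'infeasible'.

Feasible corners and Z = 3x + 2y:
  (2291/59, 2249/59) → Z = 11371/59
  (2371/87, 350/29) → Z = 3071/29
  (2271/22, 1041/22) → Z = 8895/22
  (1725/26, 591/26) → Z = 489/2
The feasible region has finitely many vertices and no improving ray; the minimum is 3071/29 at (2371/87, 350/29).

bounded optimum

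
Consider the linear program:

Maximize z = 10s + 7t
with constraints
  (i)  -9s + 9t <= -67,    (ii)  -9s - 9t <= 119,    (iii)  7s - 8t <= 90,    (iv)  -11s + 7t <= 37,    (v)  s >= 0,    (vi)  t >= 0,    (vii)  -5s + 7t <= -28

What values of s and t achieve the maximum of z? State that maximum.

s = 406/9, t = 254/9, maximum z = 1946/3

Vertices and z = 10s + 7t:
  (67/9, 0) → z = 670/9
  (217/18, 83/18) → z = 917/6
  (90/7, 0) → z = 900/7
  (406/9, 254/9) → z = 1946/3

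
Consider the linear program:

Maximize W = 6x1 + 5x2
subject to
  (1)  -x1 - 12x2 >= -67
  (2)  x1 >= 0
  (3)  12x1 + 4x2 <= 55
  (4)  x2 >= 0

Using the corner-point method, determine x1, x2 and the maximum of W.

Feasible corners and W = 6x1 + 5x2:
  (0, 67/12) → W = 335/12
  (14/5, 107/20) → W = 871/20
  (0, 0) → W = 0
  (55/12, 0) → W = 55/2

x1 = 14/5, x2 = 107/20, maximum W = 871/20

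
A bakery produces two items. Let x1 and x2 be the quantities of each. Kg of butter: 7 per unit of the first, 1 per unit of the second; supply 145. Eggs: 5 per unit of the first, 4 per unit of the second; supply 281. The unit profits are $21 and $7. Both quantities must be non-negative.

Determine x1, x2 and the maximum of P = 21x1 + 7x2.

x1 = 13, x2 = 54, maximum P = 651

Vertices and P = 21x1 + 7x2:
  (0, 0) → P = 0
  (0, 281/4) → P = 1967/4
  (145/7, 0) → P = 435
  (13, 54) → P = 651

The binding constraints are 7x1 + x2 = 145 and 5x1 + 4x2 = 281.
Solving simultaneously gives x1 = 13, x2 = 54.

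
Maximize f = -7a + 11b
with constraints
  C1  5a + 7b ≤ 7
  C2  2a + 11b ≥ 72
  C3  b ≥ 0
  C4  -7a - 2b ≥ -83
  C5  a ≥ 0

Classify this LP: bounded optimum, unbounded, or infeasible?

infeasible

The boundaries 5a + 7b = 7 and 2a + 11b = 72 meet at (-427/41, 346/41), but that point violates a ≥ 0. Every candidate vertex is excluded by some other constraint, so the feasible region is empty.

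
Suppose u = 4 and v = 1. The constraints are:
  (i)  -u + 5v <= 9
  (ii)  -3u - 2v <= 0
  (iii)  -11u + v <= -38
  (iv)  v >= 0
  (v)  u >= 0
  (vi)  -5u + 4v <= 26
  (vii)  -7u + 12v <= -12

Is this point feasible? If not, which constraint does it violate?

(i): 1 ≤ 9 ✓
(ii): -14 ≤ 0 ✓
(iii): -43 ≤ -38 ✓
(iv): 1 ≥ 0 ✓
(v): 4 ≥ 0 ✓
(vi): -16 ≤ 26 ✓
(vii): -16 ≤ -12 ✓

feasible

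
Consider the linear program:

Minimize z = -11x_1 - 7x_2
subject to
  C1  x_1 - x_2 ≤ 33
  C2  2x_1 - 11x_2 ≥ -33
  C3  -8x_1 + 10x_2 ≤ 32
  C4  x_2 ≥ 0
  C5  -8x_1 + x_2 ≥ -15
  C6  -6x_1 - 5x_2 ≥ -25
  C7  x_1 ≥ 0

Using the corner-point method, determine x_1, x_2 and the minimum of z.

Feasible corners and z = -11x_1 - 7x_2:
  (55/38, 62/19) → z = -1473/38
  (0, 3) → z = -21
  (15/8, 0) → z = -165/8
  (0, 0) → z = 0
  (50/23, 55/23) → z = -935/23

At the optimal vertex, -8x_1 + x_2 = -15 and -6x_1 - 5x_2 = -25.
Solving simultaneously gives x_1 = 50/23, x_2 = 55/23.

x_1 = 50/23, x_2 = 55/23, minimum z = -935/23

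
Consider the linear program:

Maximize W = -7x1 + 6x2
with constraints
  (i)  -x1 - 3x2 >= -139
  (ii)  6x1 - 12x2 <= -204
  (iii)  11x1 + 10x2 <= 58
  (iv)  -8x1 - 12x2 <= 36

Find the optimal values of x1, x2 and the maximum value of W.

x1 = -148, x2 = 287/3, maximum W = 1610

Vertices and W = -7x1 + 6x2:
  (-1216/23, 1471/23) → W = 17338/23
  (-148, 287/3) → W = 1610
  (-7, 27/2) → W = 130
  (-120/7, 59/7) → W = 1194/7

The optimum lies where -x1 - 3x2 = -139 and -8x1 - 12x2 = 36.
Solving simultaneously gives x1 = -148, x2 = 287/3.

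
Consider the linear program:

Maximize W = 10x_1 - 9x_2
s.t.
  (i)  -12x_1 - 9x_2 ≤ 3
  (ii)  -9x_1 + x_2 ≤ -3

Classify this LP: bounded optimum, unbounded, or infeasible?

unbounded

From the feasible point (8/31, -21/31), moving in the direction (9, -12) keeps every constraint satisfied while W increases without bound.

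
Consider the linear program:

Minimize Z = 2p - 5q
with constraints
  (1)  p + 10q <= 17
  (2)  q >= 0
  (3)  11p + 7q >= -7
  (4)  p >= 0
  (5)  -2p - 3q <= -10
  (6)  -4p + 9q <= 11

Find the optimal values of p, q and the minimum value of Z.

p = 49/17, q = 24/17, minimum Z = -22/17

Corner points and Z = 2p - 5q:
  (17, 0) → Z = 34
  (49/17, 24/17) → Z = -22/17
  (5, 0) → Z = 10

The binding constraints are p + 10q = 17 and -2p - 3q = -10.
Solving simultaneously gives p = 49/17, q = 24/17.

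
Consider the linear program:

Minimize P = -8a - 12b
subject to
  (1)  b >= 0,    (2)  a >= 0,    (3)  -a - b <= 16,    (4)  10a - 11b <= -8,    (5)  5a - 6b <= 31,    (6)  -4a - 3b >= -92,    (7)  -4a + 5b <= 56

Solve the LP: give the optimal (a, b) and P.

At the optimal vertex, -4a - 3b = -92 and -4a + 5b = 56.
Solving simultaneously gives a = 73/8, b = 37/2.

a = 73/8, b = 37/2, minimum P = -295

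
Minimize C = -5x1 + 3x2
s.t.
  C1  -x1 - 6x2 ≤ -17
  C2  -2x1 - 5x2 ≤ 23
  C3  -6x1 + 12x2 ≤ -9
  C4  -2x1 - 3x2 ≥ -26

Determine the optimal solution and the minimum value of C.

Vertices and C = -5x1 + 3x2:
  (43/8, 31/16) → C = -337/16
  (35/3, 8/9) → C = -167/3
  (113/14, 23/7) → C = -61/2

x1 = 35/3, x2 = 8/9, minimum C = -167/3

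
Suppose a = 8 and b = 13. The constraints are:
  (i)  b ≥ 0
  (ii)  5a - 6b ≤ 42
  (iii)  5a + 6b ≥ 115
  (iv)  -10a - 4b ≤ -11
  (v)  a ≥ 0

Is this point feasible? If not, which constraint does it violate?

(i): 13 ≥ 0 ✓
(ii): -38 ≤ 42 ✓
(iii): 118 ≥ 115 ✓
(iv): -132 ≤ -11 ✓
(v): 8 ≥ 0 ✓

feasible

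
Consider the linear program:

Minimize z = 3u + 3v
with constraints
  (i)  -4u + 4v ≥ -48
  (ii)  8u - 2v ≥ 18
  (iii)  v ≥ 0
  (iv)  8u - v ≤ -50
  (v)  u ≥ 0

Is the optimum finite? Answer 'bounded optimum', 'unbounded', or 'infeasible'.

The boundaries -4u + 4v = -48 and v = 0 meet at (12, 0), but that point violates 8u - v ≤ -50. Every candidate vertex is excluded by some other constraint, so the feasible region is empty.

infeasible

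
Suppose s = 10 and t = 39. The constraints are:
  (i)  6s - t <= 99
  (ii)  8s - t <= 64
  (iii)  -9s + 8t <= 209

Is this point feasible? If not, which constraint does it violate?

Constraint (iii): -9s + 8t = 222, which is not ≤ 209. All other constraints are satisfied.

not feasible — violates (iii)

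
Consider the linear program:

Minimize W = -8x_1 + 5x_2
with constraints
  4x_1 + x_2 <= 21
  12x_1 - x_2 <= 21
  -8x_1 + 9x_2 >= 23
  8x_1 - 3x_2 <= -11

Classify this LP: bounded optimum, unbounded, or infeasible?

bounded optimum

Vertices and W = -8x_1 + 5x_2:
  (13/5, 53/5) → W = 161/5
  (-5/8, 2) → W = 15
The feasible region has finitely many vertices and no improving ray; the minimum is 15 at (-5/8, 2).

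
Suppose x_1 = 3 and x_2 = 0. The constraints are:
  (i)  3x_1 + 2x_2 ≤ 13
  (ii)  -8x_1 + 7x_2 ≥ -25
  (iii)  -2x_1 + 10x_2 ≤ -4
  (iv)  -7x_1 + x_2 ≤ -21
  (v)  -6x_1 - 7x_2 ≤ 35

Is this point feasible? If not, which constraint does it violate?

(i): 9 ≤ 13 ✓
(ii): -24 ≥ -25 ✓
(iii): -6 ≤ -4 ✓
(iv): -21 ≤ -21 ✓
(v): -18 ≤ 35 ✓

feasible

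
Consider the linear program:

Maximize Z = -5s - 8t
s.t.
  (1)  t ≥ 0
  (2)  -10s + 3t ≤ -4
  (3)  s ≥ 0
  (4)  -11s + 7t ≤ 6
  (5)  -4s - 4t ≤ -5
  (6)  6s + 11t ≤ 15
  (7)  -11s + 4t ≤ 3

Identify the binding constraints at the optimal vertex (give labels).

Feasible corners and Z = -5s - 8t:
  (5/4, 0) → Z = -25/4
  (5/2, 0) → Z = -25/2
  (31/52, 17/26) → Z = -427/52
  (89/128, 63/64) → Z = -1453/128

The maximum is at (5/4, 0). Substituting into each constraint, equality holds for (1) and (5); the remaining constraints have slack.

(1) and (5)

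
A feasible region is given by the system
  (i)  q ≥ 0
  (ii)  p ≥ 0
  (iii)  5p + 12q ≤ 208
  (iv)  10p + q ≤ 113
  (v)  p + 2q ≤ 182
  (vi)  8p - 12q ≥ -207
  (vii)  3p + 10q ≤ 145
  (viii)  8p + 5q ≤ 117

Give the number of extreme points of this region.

5

Intersecting each pair of boundary lines and keeping only the points that satisfy every inequality leaves:
  (0, 0)
  (113/10, 0)
  (0, 29/2)
  (32/3, 19/3)
  (89/13, 809/65)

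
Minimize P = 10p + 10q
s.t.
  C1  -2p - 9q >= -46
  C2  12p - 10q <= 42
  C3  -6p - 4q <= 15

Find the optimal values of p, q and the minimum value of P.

p = 1/6, q = -4, minimum P = -115/3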